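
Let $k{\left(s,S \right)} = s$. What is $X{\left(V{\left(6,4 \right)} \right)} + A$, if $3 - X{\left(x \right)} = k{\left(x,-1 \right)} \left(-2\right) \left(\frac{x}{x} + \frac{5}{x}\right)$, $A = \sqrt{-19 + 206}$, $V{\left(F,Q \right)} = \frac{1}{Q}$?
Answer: $\frac{27}{2} + \sqrt{187} \approx 27.175$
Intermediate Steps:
$A = \sqrt{187} \approx 13.675$
$X{\left(x \right)} = 3 + 2 x \left(1 + \frac{5}{x}\right)$ ($X{\left(x \right)} = 3 - x \left(-2\right) \left(\frac{x}{x} + \frac{5}{x}\right) = 3 - - 2 x \left(1 + \frac{5}{x}\right) = 3 + 2 x \left(1 + \frac{5}{x}\right)$)
$X{\left(V{\left(6,4 \right)} \right)} + A = \left(13 + \frac{2}{4}\right) + \sqrt{187} = \left(13 + 2 \cdot \frac{1}{4}\right) + \sqrt{187} = \left(13 + \frac{1}{2}\right) + \sqrt{187} = \frac{27}{2} + \sqrt{187}$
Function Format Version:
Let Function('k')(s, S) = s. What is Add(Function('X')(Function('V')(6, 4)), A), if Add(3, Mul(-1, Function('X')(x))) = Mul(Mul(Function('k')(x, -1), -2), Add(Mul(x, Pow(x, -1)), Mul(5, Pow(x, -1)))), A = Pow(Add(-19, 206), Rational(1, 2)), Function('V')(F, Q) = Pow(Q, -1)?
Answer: Add(Rational(27, 2), Pow(187, Rational(1, 2))) ≈ 27.175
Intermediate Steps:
A = Pow(187, Rational(1, 2)) ≈ 13.675
Function('X')(x) = Add(3, Mul(2, x, Add(1, Mul(5, Pow(x, -1))))) (Function('X')(x) = Add(3, Mul(-1, Mul(Mul(x, -2), Add(Mul(x, Pow(x, -1)), Mul(5, Pow(x, -1)))))) = Add(3, Mul(-1, Mul(Mul(-2, x), Add(1, Mul(5, Pow(x, -1)))))) = Add(3, Mul(-1, Mul(-2, x, Add(1, Mul(5, Pow(x, -1)))))) = Add(3, Mul(2, x, Add(1, Mul(5, Pow(x, -1))))))
Add(Function('X')(Function('V')(6, 4)), A) = Add(Add(13, Mul(2, Pow(4, -1))), Pow(187, Rational(1, 2))) = Add(Add(13, Mul(2, Rational(1, 4))), Pow(187, Rational(1, 2))) = Add(Add(13, Rational(1, 2)), Pow(187, Rational(1, 2))) = Add(Rational(27, 2), Pow(187, Rational(1, 2)))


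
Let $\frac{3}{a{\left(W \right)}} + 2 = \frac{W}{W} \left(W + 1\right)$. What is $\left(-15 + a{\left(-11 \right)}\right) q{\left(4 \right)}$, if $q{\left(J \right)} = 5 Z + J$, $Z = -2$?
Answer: $\frac{183}{2} \approx 91.5$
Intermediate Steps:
$q{\left(J \right)} = -10 + J$ ($q{\left(J \right)} = 5 \left(-2\right) + J = -10 + J$)
$a{\left(W \right)} = \frac{3}{-1 + W}$ ($a{\left(W \right)} = \frac{3}{-2 + \frac{W}{W} \left(W + 1\right)} = \frac{3}{-2 + 1 \left(1 + W\right)} = \frac{3}{-2 + \left(1 + W\right)} = \frac{3}{-1 + W}$)
$\left(-15 + a{\left(-11 \right)}\right) q{\left(4 \right)} = \left(-15 + \frac{3}{-1 - 11}\right) \left(-10 + 4\right) = \left(-15 + \frac{3}{-12}\right) \left(-6\right) = \left(-15 + 3 \left(- \frac{1}{12}\right)\right) \left(-6\right) = \left(-15 - \frac{1}{4}\right) \left(-6\right) = \left(- \frac{61}{4}\right) \left(-6\right) = \frac{183}{2}$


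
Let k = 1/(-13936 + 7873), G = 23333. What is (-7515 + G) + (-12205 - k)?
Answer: 21905620/6063 ≈ 3613.0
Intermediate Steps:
k = -1/6063 (k = 1/(-6063) = -1/6063 ≈ -0.00016493)
(-7515 + G) + (-12205 - k) = (-7515 + 23333) + (-12205 - 1*(-1/6063)) = 15818 + (-12205 + 1/6063) = 15818 - 73998914/6063 = 21905620/6063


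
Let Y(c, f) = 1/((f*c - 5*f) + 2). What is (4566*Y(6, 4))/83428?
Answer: 761/83428 ≈ 0.0091216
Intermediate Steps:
Y(c, f) = 1/(2 - 5*f + c*f) (Y(c, f) = 1/((c*f - 5*f) + 2) = 1/((-5*f + c*f) + 2) = 1/(2 - 5*f + c*f))
(4566*Y(6, 4))/83428 = (4566/(2 - 5*4 + 6*4))/83428 = (4566/(2 - 20 + 24))*(1/83428) = (4566/6)*(1/83428) = (4566*(⅙))*(1/83428) = 761*(1/83428) = 761/83428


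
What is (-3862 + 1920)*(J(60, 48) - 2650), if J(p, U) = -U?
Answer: 5239516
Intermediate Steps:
(-3862 + 1920)*(J(60, 48) - 2650) = (-3862 + 1920)*(-1*48 - 2650) = -1942*(-48 - 2650) = -1942*(-2698) = 5239516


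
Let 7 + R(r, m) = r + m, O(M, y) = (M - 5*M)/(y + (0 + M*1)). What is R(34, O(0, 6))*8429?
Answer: 227583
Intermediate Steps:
O(M, y) = -4*M/(M + y) (O(M, y) = (-4*M)/(y + (0 + M)) = (-4*M)/(y + M) = (-4*M)/(M + y) = -4*M/(M + y))
R(r, m) = -7 + m + r (R(r, m) = -7 + (r + m) = -7 + (m + r) = -7 + m + r)
R(34, O(0, 6))*8429 = (-7 - 4*0/(0 + 6) + 34)*8429 = (-7 - 4*0/6 + 34)*8429 = (-7 - 4*0*⅙ + 34)*8429 = (-7 + 0 + 34)*8429 = 27*8429 = 227583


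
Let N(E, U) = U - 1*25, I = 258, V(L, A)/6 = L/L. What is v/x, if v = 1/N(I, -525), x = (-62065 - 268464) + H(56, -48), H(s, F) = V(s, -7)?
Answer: 1/181787650 ≈ 5.5009e-9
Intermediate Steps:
V(L, A) = 6 (V(L, A) = 6*(L/L) = 6*1 = 6)
H(s, F) = 6
x = -330523 (x = (-62065 - 268464) + 6 = -330529 + 6 = -330523)
N(E, U) = -25 + U (N(E, U) = U - 25 = -25 + U)
v = -1/550 (v = 1/(-25 - 525) = 1/(-550) = -1/550 ≈ -0.0018182)
v/x = -1/550/(-330523) = -1/550*(-1/330523) = 1/181787650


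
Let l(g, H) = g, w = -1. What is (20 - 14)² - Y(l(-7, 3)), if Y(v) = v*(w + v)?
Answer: -20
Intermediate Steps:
Y(v) = v*(-1 + v)
(20 - 14)² - Y(l(-7, 3)) = (20 - 14)² - (-7)*(-1 - 7) = 6² - (-7)*(-8) = 36 - 1*56 = 36 - 56 = -20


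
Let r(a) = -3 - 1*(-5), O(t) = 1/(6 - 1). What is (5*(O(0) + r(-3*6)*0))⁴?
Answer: 1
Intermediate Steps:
O(t) = ⅕ (O(t) = 1/5 = ⅕)
r(a) = 2 (r(a) = -3 + 5 = 2)
(5*(O(0) + r(-3*6)*0))⁴ = (5*(⅕ + 2*0))⁴ = (5*(⅕ + 0))⁴ = (5*(⅕))⁴ = 1⁴ = 1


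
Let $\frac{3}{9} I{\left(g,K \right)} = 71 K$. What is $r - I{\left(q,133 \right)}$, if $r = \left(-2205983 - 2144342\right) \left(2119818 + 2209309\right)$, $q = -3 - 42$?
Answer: $-18833109444604$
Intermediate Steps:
$q = -45$ ($q = -3 - 42 = -45$)
$I{\left(g,K \right)} = 213 K$ ($I{\left(g,K \right)} = 3 \cdot 71 K = 213 K$)
$r = -18833109416275$ ($r = \left(-4350325\right) 4329127 = -18833109416275$)
$r - I{\left(q,133 \right)} = -18833109416275 - 213 \cdot 133 = -18833109416275 - 28329 = -18833109444604$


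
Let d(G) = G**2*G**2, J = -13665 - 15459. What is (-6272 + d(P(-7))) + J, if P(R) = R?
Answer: -32995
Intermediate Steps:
J = -29124
d(G) = G**4
(-6272 + d(P(-7))) + J = (-6272 + (-7)**4) - 29124 = (-6272 + 2401) - 29124 = -3871 - 29124 = -32995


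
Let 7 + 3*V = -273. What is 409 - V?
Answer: 1507/3 ≈ 502.33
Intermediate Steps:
V = -280/3 (V = -7/3 + (⅓)*(-273) = -7/3 - 91 = -280/3 ≈ -93.333)
409 - V = 409 - 1*(-280/3) = 409 + 280/3 = 1507/3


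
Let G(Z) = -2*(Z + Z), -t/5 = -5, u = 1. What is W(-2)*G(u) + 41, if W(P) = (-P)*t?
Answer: -159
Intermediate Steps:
t = 25 (t = -5*(-5) = 25)
G(Z) = -4*Z
W(P) = -25*P (W(P) = -P*25 = -25*P)
W(-2)*G(u) + 41 = (-25*(-2))*(-4*1) + 41 = 50*(-4) + 41 = -200 + 41 = -159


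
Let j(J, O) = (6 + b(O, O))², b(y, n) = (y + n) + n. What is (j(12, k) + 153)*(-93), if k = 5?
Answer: -55242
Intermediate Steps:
b(y, n) = y + 2*n (b(y, n) = (n + y) + n = y + 2*n)
j(J, O) = (6 + 3*O)² (j(J, O) = (6 + (O + 2*O))² = (6 + 3*O)²)
(j(12, k) + 153)*(-93) = (9*(2 + 5)² + 153)*(-93) = (9*7² + 153)*(-93) = (9*49 + 153)*(-93) = (441 + 153)*(-93) = 594*(-93) = -55242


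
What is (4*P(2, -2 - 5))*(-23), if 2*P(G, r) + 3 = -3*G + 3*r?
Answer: 1380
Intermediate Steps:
P(G, r) = -3/2 - 3*G/2 + 3*r/2 (P(G, r) = -3/2 + (-3*G + 3*r)/2 = -3/2 + (-3*G/2 + 3*r/2) = -3/2 - 3*G/2 + 3*r/2)
(4*P(2, -2 - 5))*(-23) = (4*(-3/2 - 3/2*2 + 3*(-2 - 5)/2))*(-23) = (4*(-3/2 - 3 + (3/2)*(-7)))*(-23) = (4*(-3/2 - 3 - 21/2))*(-23) = (4*(-15))*(-23) = -60*(-23) = 1380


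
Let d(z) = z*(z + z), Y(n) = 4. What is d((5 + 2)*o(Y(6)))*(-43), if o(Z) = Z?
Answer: -67424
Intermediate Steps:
d(z) = 2*z² (d(z) = z*(2*z) = 2*z²)
d((5 + 2)*o(Y(6)))*(-43) = (2*((5 + 2)*4)²)*(-43) = (2*(7*4)²)*(-43) = (2*28²)*(-43) = (2*784)*(-43) = 1568*(-43) = -67424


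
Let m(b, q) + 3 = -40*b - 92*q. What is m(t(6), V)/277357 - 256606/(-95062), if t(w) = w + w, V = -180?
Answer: 1580430046/573176329 ≈ 2.7573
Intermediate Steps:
t(w) = 2*w
m(b, q) = -3 - 92*q - 40*b (m(b, q) = -3 + (-40*b - 92*q) = -3 + (-92*q - 40*b) = -3 - 92*q - 40*b)
m(t(6), V)/277357 - 256606/(-95062) = (-3 - 92*(-180) - 80*6)/277357 - 256606/(-95062) = (-3 + 16560 - 40*12)*(1/277357) - 256606*(-1/95062) = (-3 + 16560 - 480)*(1/277357) + 128303/47531 = 16077*(1/277357) + 128303/47531 = 699/12059 + 128303/47531 = 1580430046/573176329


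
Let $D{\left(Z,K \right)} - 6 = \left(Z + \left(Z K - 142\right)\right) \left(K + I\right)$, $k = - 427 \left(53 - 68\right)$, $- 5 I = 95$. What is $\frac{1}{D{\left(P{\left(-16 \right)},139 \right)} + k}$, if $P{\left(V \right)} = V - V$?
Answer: $- \frac{1}{10629} \approx -9.4082 \cdot 10^{-5}$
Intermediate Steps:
$I = -19$ ($I = \left(- \frac{1}{5}\right) 95 = -19$)
$k = 6405$ ($k = \left(-427\right) \left(-15\right) = 6405$)
$P{\left(V \right)} = 0$
$D{\left(Z,K \right)} = 6 + \left(-19 + K\right) \left(-142 + Z + K Z\right)$ ($D{\left(Z,K \right)} = 6 + \left(Z + \left(Z K - 142\right)\right) \left(K - 19\right) = 6 + \left(Z + \left(K Z - 142\right)\right) \left(-19 + K\right) = 6 + \left(Z + \left(-142 + K Z\right)\right) \left(-19 + K\right) = 6 + \left(-142 + Z + K Z\right) \left(-19 + K\right) = 6 + \left(-19 + K\right) \left(-142 + Z + K Z\right)$)
$\frac{1}{D{\left(P{\left(-16 \right)},139 \right)} + k} = \frac{1}{\left(2704 - 19738 - 0 + 0 \cdot 139^{2} - 2502 \cdot 0\right) + 6405} = \frac{1}{\left(2704 - 19738 + 0 + 0 \cdot 19321 + 0\right) + 6405} = \frac{1}{\left(2704 - 19738 + 0 + 0 + 0\right) + 6405} = \frac{1}{-17034 + 6405} = \frac{1}{-10629} = - \frac{1}{10629}$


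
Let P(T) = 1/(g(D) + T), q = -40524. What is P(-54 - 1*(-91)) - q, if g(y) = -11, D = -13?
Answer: 1053625/26 ≈ 40524.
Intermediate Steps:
P(T) = 1/(-11 + T)
P(-54 - 1*(-91)) - q = 1/(-11 + (-54 - 1*(-91))) - 1*(-40524) = 1/(-11 + (-54 + 91)) + 40524 = 1/(-11 + 37) + 40524 = 1/26 + 40524 = 1053625/26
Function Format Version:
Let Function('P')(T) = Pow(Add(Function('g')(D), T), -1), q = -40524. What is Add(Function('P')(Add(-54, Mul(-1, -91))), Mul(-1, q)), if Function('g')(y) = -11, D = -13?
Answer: Rational(1053625, 26) ≈ 40524.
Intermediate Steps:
Function('P')(T) = Pow(Add(-11, T), -1)
Add(Function('P')(Add(-54, Mul(-1, -91))), Mul(-1, q)) = Add(Pow(Add(-11, Add(-54, Mul(-1, -91))), -1), Mul(-1, -40524)) = Add(Pow(Add(-11, Add(-54, 91)), -1), 40524) = Add(Pow(Add(-11, 37), -1), 40524) = Add(Pow(26, -1), 40524) = Add(Rational(1, 26), 40524) = Rational(1053625, 26)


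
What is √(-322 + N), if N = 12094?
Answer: 6*√327 ≈ 108.50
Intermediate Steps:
√(-322 + N) = √(-322 + 12094) = √11772 = 6*√327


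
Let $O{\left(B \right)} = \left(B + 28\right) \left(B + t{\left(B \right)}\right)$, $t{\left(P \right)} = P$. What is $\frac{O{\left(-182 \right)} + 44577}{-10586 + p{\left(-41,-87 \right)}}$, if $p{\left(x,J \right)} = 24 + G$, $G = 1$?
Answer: $- \frac{100633}{10561} \approx -9.5287$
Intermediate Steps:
$p{\left(x,J \right)} = 25$ ($p{\left(x,J \right)} = 24 + 1 = 25$)
$O{\left(B \right)} = 2 B \left(28 + B\right)$ ($O{\left(B \right)} = \left(B + 28\right) \left(B + B\right) = \left(28 + B\right) 2 B = 2 B \left(28 + B\right)$)
$\frac{O{\left(-182 \right)} + 44577}{-10586 + p{\left(-41,-87 \right)}} = \frac{2 \left(-182\right) \left(28 - 182\right) + 44577}{-10586 + 25} = \frac{2 \left(-182\right) \left(-154\right) + 44577}{-10561} = \left(56056 + 44577\right) \left(- \frac{1}{10561}\right) = 100633 \left(- \frac{1}{10561}\right) = - \frac{100633}{10561}$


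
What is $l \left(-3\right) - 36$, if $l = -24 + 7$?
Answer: $15$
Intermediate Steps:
$l = -17$
$l \left(-3\right) - 36 = \left(-17\right) \left(-3\right) - 36 = 51 - 36 = 15$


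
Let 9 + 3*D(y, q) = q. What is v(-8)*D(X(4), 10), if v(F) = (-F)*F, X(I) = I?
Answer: -64/3 ≈ -21.333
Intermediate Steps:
v(F) = -F**2
D(y, q) = -3 + q/3
v(-8)*D(X(4), 10) = (-1*(-8)**2)*(-3 + (1/3)*10) = (-1*64)*(-3 + 10/3) = -64*1/3 = -64/3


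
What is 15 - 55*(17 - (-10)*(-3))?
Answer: 730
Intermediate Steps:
15 - 55*(17 - (-10)*(-3)) = 15 - 55*(17 - 1*30) = 15 - 55*(17 - 30) = 15 - 55*(-13) = 15 + 715 = 730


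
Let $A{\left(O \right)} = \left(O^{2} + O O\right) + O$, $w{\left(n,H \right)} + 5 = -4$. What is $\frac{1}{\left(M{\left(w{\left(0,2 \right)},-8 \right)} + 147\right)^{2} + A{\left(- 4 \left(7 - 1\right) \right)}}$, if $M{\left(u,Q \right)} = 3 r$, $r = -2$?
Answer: $\frac{1}{21009} \approx 4.7599 \cdot 10^{-5}$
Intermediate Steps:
$w{\left(n,H \right)} = -9$ ($w{\left(n,H \right)} = -5 - 4 = -9$)
$M{\left(u,Q \right)} = -6$ ($M{\left(u,Q \right)} = 3 \left(-2\right) = -6$)
$A{\left(O \right)} = O + 2 O^{2}$ ($A{\left(O \right)} = \left(O^{2} + O^{2}\right) + O = 2 O^{2} + O = O + 2 O^{2}$)
$\frac{1}{\left(M{\left(w{\left(0,2 \right)},-8 \right)} + 147\right)^{2} + A{\left(- 4 \left(7 - 1\right) \right)}} = \frac{1}{\left(-6 + 147\right)^{2} + - 4 \left(7 - 1\right) \left(1 + 2 \left(- 4 \left(7 - 1\right)\right)\right)} = \frac{1}{141^{2} + \left(-4\right) 6 \left(1 + 2 \left(\left(-4\right) 6\right)\right)} = \frac{1}{19881 - 24 \left(1 + 2 \left(-24\right)\right)} = \frac{1}{19881 - 24 \left(1 - 48\right)} = \frac{1}{19881 - -1128} = \frac{1}{19881 + 1128} = \frac{1}{21009}$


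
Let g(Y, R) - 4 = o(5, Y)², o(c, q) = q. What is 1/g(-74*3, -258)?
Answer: 1/49288 ≈ 2.0289e-5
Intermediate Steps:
g(Y, R) = 4 + Y²
1/g(-74*3, -258) = 1/(4 + (-74*3)²) = 1/(4 + (-222)²) = 1/(4 + 49284) = 1/49288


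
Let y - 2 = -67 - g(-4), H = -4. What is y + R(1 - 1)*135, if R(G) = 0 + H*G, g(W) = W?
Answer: -61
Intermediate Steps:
R(G) = -4*G (R(G) = 0 - 4*G = -4*G)
y = -61 (y = 2 + (-67 - 1*(-4)) = 2 + (-67 + 4) = 2 - 63 = -61)
y + R(1 - 1)*135 = -61 - 4*(1 - 1)*135 = -61 - 4*0*135 = -61 + 0*135 = -61 + 0 = -61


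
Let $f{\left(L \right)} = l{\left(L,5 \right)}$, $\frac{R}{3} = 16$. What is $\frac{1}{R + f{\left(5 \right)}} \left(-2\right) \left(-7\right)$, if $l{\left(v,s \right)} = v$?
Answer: $\frac{14}{53} \approx 0.26415$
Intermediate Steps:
$R = 48$ ($R = 3 \cdot 16 = 48$)
$f{\left(L \right)} = L$
$\frac{1}{R + f{\left(5 \right)}} \left(-2\right) \left(-7\right) = \frac{1}{48 + 5} \left(-2\right) \left(-7\right) = \frac{1}{53} \left(-2\right) \left(-7\right) = \left(- \frac{2}{53}\right) \left(-7\right) = \frac{14}{53}$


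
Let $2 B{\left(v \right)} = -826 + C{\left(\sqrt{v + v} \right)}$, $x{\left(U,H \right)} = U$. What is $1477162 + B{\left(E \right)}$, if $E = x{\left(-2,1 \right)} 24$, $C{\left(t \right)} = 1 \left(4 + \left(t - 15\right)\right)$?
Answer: $\frac{2953487}{2} + 2 i \sqrt{6} \approx 1.4767 \cdot 10^{6} + 4.899 i$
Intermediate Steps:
$C{\left(t \right)} = -11 + t$ ($C{\left(t \right)} = 1 \left(4 + \left(t - 15\right)\right) = 1 \left(4 + \left(-15 + t\right)\right) = 1 \left(-11 + t\right) = -11 + t$)
$E = -48$ ($E = \left(-2\right) 24 = -48$)
$B{\left(v \right)} = - \frac{837}{2} + \frac{\sqrt{2} \sqrt{v}}{2}$ ($B{\left(v \right)} = \frac{-826 + \left(-11 + \sqrt{v + v}\right)}{2} = \frac{-826 + \left(-11 + \sqrt{2 v}\right)}{2} = \frac{-826 + \left(-11 + \sqrt{2} \sqrt{v}\right)}{2} = \frac{-837 + \sqrt{2} \sqrt{v}}{2} = - \frac{837}{2} + \frac{\sqrt{2} \sqrt{v}}{2}$)
$1477162 + B{\left(E \right)} = 1477162 - \left(\frac{837}{2} - \frac{\sqrt{2} \sqrt{-48}}{2}\right) = 1477162 - \left(\frac{837}{2} - \frac{\sqrt{2} \cdot 4 i \sqrt{3}}{2}\right) = 1477162 - \left(\frac{837}{2} - 2 i \sqrt{6}\right) = \frac{2953487}{2} + 2 i \sqrt{6}$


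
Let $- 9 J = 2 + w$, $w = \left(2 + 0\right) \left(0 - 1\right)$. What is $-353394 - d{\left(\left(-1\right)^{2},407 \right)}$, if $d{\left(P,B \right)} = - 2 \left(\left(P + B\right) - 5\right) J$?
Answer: $-353394$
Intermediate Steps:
$w = -2$ ($w = 2 \left(-1\right) = -2$)
$J = 0$ ($J = - \frac{2 - 2}{9} = \left(- \frac{1}{9}\right) 0 = 0$)
$d{\left(P,B \right)} = 0$ ($d{\left(P,B \right)} = - 2 \left(\left(P + B\right) - 5\right) 0 = - 2 \left(\left(B + P\right) - 5\right) 0 = - 2 \left(-5 + B + P\right) 0 = \left(10 - 2 B - 2 P\right) 0 = 0$)
$-353394 - d{\left(\left(-1\right)^{2},407 \right)} = -353394 - 0 = -353394 + 0 = -353394$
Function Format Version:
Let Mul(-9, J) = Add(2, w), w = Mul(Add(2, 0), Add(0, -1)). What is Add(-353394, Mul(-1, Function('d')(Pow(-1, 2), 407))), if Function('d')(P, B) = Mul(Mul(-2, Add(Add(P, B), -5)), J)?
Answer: -353394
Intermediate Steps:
w = -2 (w = Mul(2, -1) = -2)
J = 0 (J = Mul(Rational(-1, 9), Add(2, -2)) = Mul(Rational(-1, 9), 0) = 0)
Function('d')(P, B) = 0 (Function('d')(P, B) = Mul(Mul(-2, Add(Add(P, B), -5)), 0) = Mul(Mul(-2, Add(Add(B, P), -5)), 0) = Mul(Mul(-2, Add(-5, B, P)), 0) = Mul(Add(10, Mul(-2, B), Mul(-2, P)), 0) = 0)
Add(-353394, Mul(-1, Function('d')(Pow(-1, 2), 407))) = Add(-353394, Mul(-1, 0)) = Add(-353394, 0) = -353394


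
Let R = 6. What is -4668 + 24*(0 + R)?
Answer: -4524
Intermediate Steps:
-4668 + 24*(0 + R) = -4668 + 24*(0 + 6) = -4668 + 24*6 = -4668 + 144 = -4524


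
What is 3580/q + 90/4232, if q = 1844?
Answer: 1914565/975476 ≈ 1.9627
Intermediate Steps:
3580/q + 90/4232 = 3580/1844 + 90/4232 = 3580*(1/1844) + 90*(1/4232) = 895/461 + 45/2116 = 1914565/975476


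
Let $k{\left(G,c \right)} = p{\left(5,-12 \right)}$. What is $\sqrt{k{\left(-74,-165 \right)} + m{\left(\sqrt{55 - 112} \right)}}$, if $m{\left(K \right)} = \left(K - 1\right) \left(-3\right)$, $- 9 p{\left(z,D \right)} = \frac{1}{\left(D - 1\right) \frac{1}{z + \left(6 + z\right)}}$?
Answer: $\frac{\sqrt{4771 - 4563 i \sqrt{57}}}{39} \approx 3.6057 - 3.1408 i$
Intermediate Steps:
$p{\left(z,D \right)} = - \frac{6 + 2 z}{9 \left(-1 + D\right)}$ ($p{\left(z,D \right)} = - \frac{1}{9 \frac{D - 1}{z + \left(6 + z\right)}} = - \frac{1}{9 \frac{-1 + D}{6 + 2 z}} = - \frac{\frac{1}{-1 + D} \left(6 + 2 z\right)}{9} = - \frac{6 + 2 z}{9 \left(-1 + D\right)}$)
$k{\left(G,c \right)} = \frac{16}{117}$ ($k{\left(G,c \right)} = \frac{2 \left(-3 - 5\right)}{9 \left(-1 - 12\right)} = \frac{2 \left(-3 - 5\right)}{9 \left(-13\right)} = \frac{2}{9} \left(- \frac{1}{13}\right) \left(-8\right) = \frac{16}{117}$)
$m{\left(K \right)} = 3 - 3 K$ ($m{\left(K \right)} = \left(-1 + K\right) \left(-3\right) = 3 - 3 K$)
$\sqrt{k{\left(-74,-165 \right)} + m{\left(\sqrt{55 - 112} \right)}} = \sqrt{\frac{16}{117} + \left(3 - 3 \sqrt{55 - 112}\right)} = \sqrt{\frac{16}{117} + \left(3 - 3 \sqrt{-57}\right)} = \sqrt{\frac{16}{117} + \left(3 - 3 i \sqrt{57}\right)} = \sqrt{\frac{367}{117} - 3 i \sqrt{57}}$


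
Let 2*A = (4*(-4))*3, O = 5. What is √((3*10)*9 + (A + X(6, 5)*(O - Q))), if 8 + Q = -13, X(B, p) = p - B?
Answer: 2*√55 ≈ 14.832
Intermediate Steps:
Q = -21 (Q = -8 - 13 = -21)
A = -24 (A = ((4*(-4))*3)/2 = (-16*3)/2 = (½)*(-48) = -24)
√((3*10)*9 + (A + X(6, 5)*(O - Q))) = √((3*10)*9 + (-24 + (5 - 1*6)*(5 - 1*(-21)))) = √(30*9 + (-24 + (5 - 6)*(5 + 21))) = √(270 + (-24 - 1*26)) = √(270 + (-24 - 26)) = √(270 - 50) = √220 = 2*√55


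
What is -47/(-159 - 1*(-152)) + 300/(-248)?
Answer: 2389/434 ≈ 5.5046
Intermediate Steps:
-47/(-159 - 1*(-152)) + 300/(-248) = -47/(-159 + 152) + 300*(-1/248) = -47/(-7) - 75/62 = -47*(-⅐) - 75/62 = 47/7 - 75/62 = 2389/434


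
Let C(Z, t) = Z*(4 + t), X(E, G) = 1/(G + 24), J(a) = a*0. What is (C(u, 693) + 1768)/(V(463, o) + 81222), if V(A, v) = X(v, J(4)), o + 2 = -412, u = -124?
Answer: -2031840/1949329 ≈ -1.0423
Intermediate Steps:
o = -414 (o = -2 - 412 = -414)
J(a) = 0
X(E, G) = 1/(24 + G)
V(A, v) = 1/24 (V(A, v) = 1/(24 + 0) = 1/24)
(C(u, 693) + 1768)/(V(463, o) + 81222) = (-124*(4 + 693) + 1768)/(1/24 + 81222) = (-124*697 + 1768)/(1949329/24) = (-86428 + 1768)*(24/1949329) = -84660*24/1949329 = -2031840/1949329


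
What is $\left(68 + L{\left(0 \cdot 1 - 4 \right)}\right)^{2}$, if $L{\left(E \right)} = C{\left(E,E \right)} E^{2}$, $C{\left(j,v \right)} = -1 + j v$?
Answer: $94864$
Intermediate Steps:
$L{\left(E \right)} = E^{2} \left(-1 + E^{2}\right)$ ($L{\left(E \right)} = \left(-1 + E E\right) E^{2} = \left(-1 + E^{2}\right) E^{2} = E^{2} \left(-1 + E^{2}\right)$)
$\left(68 + L{\left(0 \cdot 1 - 4 \right)}\right)^{2} = \left(68 - \left(\left(0 \cdot 1 - 4\right)^{2} - \left(0 \cdot 1 - 4\right)^{4}\right)\right)^{2} = \left(68 - \left(\left(0 - 4\right)^{2} - \left(0 - 4\right)^{4}\right)\right)^{2} = \left(68 + \left(\left(-4\right)^{4} - \left(-4\right)^{2}\right)\right)^{2} = \left(68 + \left(256 - 16\right)\right)^{2} = \left(68 + 240\right)^{2} = 308^{2} = 94864$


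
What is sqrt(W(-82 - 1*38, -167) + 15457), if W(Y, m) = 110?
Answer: sqrt(15567) ≈ 124.77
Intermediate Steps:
sqrt(W(-82 - 1*38, -167) + 15457) = sqrt(110 + 15457) = sqrt(15567)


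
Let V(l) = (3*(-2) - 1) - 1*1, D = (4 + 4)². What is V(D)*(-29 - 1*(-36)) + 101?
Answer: 45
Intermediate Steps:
D = 64 (D = 8² = 64)
V(l) = -8 (V(l) = (-6 - 1) - 1 = -7 - 1 = -8)
V(D)*(-29 - 1*(-36)) + 101 = -8*(-29 - 1*(-36)) + 101 = -8*(-29 + 36) + 101 = -8*7 + 101 = -56 + 101 = 45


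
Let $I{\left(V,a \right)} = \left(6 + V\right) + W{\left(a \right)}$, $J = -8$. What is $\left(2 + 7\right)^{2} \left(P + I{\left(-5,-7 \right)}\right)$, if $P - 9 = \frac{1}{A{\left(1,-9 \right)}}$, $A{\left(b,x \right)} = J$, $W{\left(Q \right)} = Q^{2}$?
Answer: $\frac{38151}{8} \approx 4768.9$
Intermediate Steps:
$I{\left(V,a \right)} = 6 + V + a^{2}$ ($I{\left(V,a \right)} = \left(6 + V\right) + a^{2} = 6 + V + a^{2}$)
$A{\left(b,x \right)} = -8$
$P = \frac{71}{8}$ ($P = 9 + \frac{1}{-8} = 9 - \frac{1}{8} = \frac{71}{8} \approx 8.875$)
$\left(2 + 7\right)^{2} \left(P + I{\left(-5,-7 \right)}\right) = \left(2 + 7\right)^{2} \left(\frac{71}{8} + \left(6 - 5 + \left(-7\right)^{2}\right)\right) = 9^{2} \left(\frac{71}{8} + \left(6 - 5 + 49\right)\right) = 81 \left(\frac{71}{8} + 50\right) = 81 \cdot \frac{471}{8} = \frac{38151}{8}$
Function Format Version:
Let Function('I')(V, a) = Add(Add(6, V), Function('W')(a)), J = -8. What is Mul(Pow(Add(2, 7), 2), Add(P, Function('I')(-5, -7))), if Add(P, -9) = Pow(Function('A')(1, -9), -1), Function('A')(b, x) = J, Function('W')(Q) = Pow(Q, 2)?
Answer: Rational(38151, 8) ≈ 4768.9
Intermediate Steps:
Function('I')(V, a) = Add(6, V, Pow(a, 2)) (Function('I')(V, a) = Add(Add(6, V), Pow(a, 2)) = Add(6, V, Pow(a, 2)))
Function('A')(b, x) = -8
P = Rational(71, 8) (P = Add(9, Pow(-8, -1)) = Add(9, Rational(-1, 8)) = Rational(71, 8) ≈ 8.8750)
Mul(Pow(Add(2, 7), 2), Add(P, Function('I')(-5, -7))) = Mul(Pow(Add(2, 7), 2), Add(Rational(71, 8), Add(6, -5, Pow(-7, 2)))) = Mul(Pow(9, 2), Add(Rational(71, 8), Add(6, -5, 49))) = Mul(81, Add(Rational(71, 8), 50)) = Mul(81, Rational(471, 8)) = Rational(38151, 8)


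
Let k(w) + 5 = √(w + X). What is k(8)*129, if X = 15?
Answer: -645 + 129*√23 ≈ -26.338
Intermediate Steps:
k(w) = -5 + √(15 + w) (k(w) = -5 + √(w + 15) = -5 + √(15 + w))
k(8)*129 = (-5 + √(15 + 8))*129 = (-5 + √23)*129 = -645 + 129*√23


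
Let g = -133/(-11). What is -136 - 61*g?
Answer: -9609/11 ≈ -873.54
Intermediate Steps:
g = 133/11 (g = -133*(-1/11) = 133/11 ≈ 12.091)
-136 - 61*g = -136 - 61*133/11 = -136 - 8113/11 = -9609/11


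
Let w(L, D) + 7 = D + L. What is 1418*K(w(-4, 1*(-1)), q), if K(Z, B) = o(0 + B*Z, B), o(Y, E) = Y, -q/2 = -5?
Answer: -170160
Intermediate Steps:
q = 10 (q = -2*(-5) = 10)
w(L, D) = -7 + D + L (w(L, D) = -7 + (D + L) = -7 + D + L)
K(Z, B) = B*Z (K(Z, B) = 0 + B*Z = B*Z)
1418*K(w(-4, 1*(-1)), q) = 1418*(10*(-7 + 1*(-1) - 4)) = 1418*(10*(-7 - 1 - 4)) = 1418*(10*(-12)) = 1418*(-120) = -170160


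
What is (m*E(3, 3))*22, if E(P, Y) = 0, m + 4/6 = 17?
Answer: 0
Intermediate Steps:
m = 49/3 (m = -⅔ + 17 = 49/3 ≈ 16.333)
(m*E(3, 3))*22 = ((49/3)*0)*22 = 0*22 = 0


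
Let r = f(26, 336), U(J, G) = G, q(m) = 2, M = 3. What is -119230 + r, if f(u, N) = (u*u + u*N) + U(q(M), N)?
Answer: -109482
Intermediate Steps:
f(u, N) = N + u**2 + N*u (f(u, N) = (u*u + u*N) + N = (u**2 + N*u) + N = N + u**2 + N*u)
r = 9748 (r = 336 + 26**2 + 336*26 = 336 + 676 + 8736 = 9748)
-119230 + r = -119230 + 9748 = -109482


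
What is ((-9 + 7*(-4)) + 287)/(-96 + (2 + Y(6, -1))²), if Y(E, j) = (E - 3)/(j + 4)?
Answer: -250/87 ≈ -2.8736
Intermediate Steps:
Y(E, j) = (-3 + E)/(4 + j)
((-9 + 7*(-4)) + 287)/(-96 + (2 + Y(6, -1))²) = ((-9 + 7*(-4)) + 287)/(-96 + (2 + (-3 + 6)/(4 - 1))²) = ((-9 - 28) + 287)/(-96 + (2 + 3/3)²) = (-37 + 287)/(-96 + (2 + (⅓)*3)²) = 250/(-96 + (2 + 1)²) = 250/(-96 + 3²) = 250/(-96 + 9) = 250/(-87) = 250*(-1/87) = -250/87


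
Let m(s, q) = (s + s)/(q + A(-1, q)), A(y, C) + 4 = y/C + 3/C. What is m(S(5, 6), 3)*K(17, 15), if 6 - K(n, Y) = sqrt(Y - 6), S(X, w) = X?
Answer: -90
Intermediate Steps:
K(n, Y) = 6 - sqrt(-6 + Y) (K(n, Y) = 6 - sqrt(Y - 6) = 6 - sqrt(-6 + Y))
A(y, C) = -4 + 3/C + y/C (A(y, C) = -4 + (y/C + 3/C) = -4 + (3/C + y/C) = -4 + 3/C + y/C)
m(s, q) = 2*s/(q + (2 - 4*q)/q) (m(s, q) = (s + s)/(q + (3 - 1 - 4*q)/q) = (2*s)/(q + (2 - 4*q)/q) = 2*s/(q + (2 - 4*q)/q))
m(S(5, 6), 3)*K(17, 15) = (2*3*5/(2 + 3**2 - 4*3))*(6 - sqrt(-6 + 15)) = (2*3*5/(2 + 9 - 12))*(6 - sqrt(9)) = (2*3*5/(-1))*(6 - 1*3) = (2*3*5*(-1))*(6 - 3) = -30*3 = -90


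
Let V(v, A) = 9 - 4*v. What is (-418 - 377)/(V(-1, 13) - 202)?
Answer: 265/63 ≈ 4.2064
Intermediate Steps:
(-418 - 377)/(V(-1, 13) - 202) = (-418 - 377)/((9 - 4*(-1)) - 202) = -795/((9 + 4) - 202) = -795/(13 - 202) = -795/(-189) = -795*(-1/189) = 265/63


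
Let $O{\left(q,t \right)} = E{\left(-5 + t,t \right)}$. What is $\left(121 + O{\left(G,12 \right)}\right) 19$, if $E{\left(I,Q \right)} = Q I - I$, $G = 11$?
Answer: $3762$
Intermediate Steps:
$E{\left(I,Q \right)} = - I + I Q$ ($E{\left(I,Q \right)} = I Q - I = - I + I Q$)
$O{\left(q,t \right)} = \left(-1 + t\right) \left(-5 + t\right)$ ($O{\left(q,t \right)} = \left(-5 + t\right) \left(-1 + t\right) = \left(-1 + t\right) \left(-5 + t\right)$)
$\left(121 + O{\left(G,12 \right)}\right) 19 = \left(121 + \left(-1 + 12\right) \left(-5 + 12\right)\right) 19 = \left(121 + 11 \cdot 7\right) 19 = \left(121 + 77\right) 19 = 198 \cdot 19 = 3762$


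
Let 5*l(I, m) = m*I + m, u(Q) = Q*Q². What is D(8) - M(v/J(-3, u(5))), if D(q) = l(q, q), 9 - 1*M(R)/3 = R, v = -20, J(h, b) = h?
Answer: 37/5 ≈ 7.4000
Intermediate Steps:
u(Q) = Q³
l(I, m) = m/5 + I*m/5 (l(I, m) = (m*I + m)/5 = (I*m + m)/5 = (m + I*m)/5 = m/5 + I*m/5)
M(R) = 27 - 3*R
D(q) = q*(1 + q)/5
D(8) - M(v/J(-3, u(5))) = (⅕)*8*(1 + 8) - (27 - (-60)/(-3)) = (⅕)*8*9 - (27 - (-60)*(-1)/3) = 72/5 - (27 - 3*20/3) = 72/5 - (27 - 20) = 72/5 - 1*7 = 72/5 - 7 = 37/5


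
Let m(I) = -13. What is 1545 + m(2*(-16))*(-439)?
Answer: 7252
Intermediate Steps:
1545 + m(2*(-16))*(-439) = 1545 - 13*(-439) = 1545 + 5707 = 7252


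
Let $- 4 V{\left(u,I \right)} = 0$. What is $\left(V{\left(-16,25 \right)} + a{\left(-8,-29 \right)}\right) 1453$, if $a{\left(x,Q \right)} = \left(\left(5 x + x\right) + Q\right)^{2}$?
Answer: $8614837$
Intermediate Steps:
$V{\left(u,I \right)} = 0$ ($V{\left(u,I \right)} = \left(- \frac{1}{4}\right) 0 = 0$)
$a{\left(x,Q \right)} = \left(Q + 6 x\right)^{2}$ ($a{\left(x,Q \right)} = \left(6 x + Q\right)^{2} = \left(Q + 6 x\right)^{2}$)
$\left(V{\left(-16,25 \right)} + a{\left(-8,-29 \right)}\right) 1453 = \left(0 + \left(-29 + 6 \left(-8\right)\right)^{2}\right) 1453 = \left(0 + \left(-29 - 48\right)^{2}\right) 1453 = \left(0 + \left(-77\right)^{2}\right) 1453 = \left(0 + 5929\right) 1453 = 5929 \cdot 1453 = 8614837$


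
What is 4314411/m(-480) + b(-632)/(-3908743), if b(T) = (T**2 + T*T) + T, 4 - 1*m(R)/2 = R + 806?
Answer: -16864437846477/2517230492 ≈ -6699.6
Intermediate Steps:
m(R) = -1604 - 2*R (m(R) = 8 - 2*(R + 806) = 8 - 2*(806 + R) = 8 + (-1612 - 2*R) = -1604 - 2*R)
b(T) = T + 2*T**2 (b(T) = (T**2 + T**2) + T = 2*T**2 + T = T + 2*T**2)
4314411/m(-480) + b(-632)/(-3908743) = 4314411/(-1604 - 2*(-480)) - 632*(1 + 2*(-632))/(-3908743) = 4314411/(-1604 + 960) - 632*(1 - 1264)*(-1/3908743) = 4314411/(-644) - 632*(-1263)*(-1/3908743) = 4314411*(-1/644) + 798216*(-1/3908743) = -4314411/644 - 798216/3908743 = -16864437846477/2517230492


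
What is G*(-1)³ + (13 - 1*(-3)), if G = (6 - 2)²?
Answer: 0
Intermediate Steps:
G = 16 (G = 4² = 16)
G*(-1)³ + (13 - 1*(-3)) = 16*(-1)³ + (13 - 1*(-3)) = 16*(-1) + (13 + 3) = -16 + 16 = 0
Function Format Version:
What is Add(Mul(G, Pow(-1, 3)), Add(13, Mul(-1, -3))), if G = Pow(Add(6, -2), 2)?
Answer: 0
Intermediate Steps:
G = 16 (G = Pow(4, 2) = 16)
Add(Mul(G, Pow(-1, 3)), Add(13, Mul(-1, -3))) = Add(Mul(16, Pow(-1, 3)), Add(13, Mul(-1, -3))) = Add(Mul(16, -1), Add(13, 3)) = Add(-16, 16) = 0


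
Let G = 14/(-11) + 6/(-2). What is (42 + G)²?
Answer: 172225/121 ≈ 1423.3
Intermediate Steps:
G = -47/11 (G = 14*(-1/11) + 6*(-½) = -14/11 - 3 = -47/11 ≈ -4.2727)
(42 + G)² = (42 - 47/11)² = (415/11)² = 172225/121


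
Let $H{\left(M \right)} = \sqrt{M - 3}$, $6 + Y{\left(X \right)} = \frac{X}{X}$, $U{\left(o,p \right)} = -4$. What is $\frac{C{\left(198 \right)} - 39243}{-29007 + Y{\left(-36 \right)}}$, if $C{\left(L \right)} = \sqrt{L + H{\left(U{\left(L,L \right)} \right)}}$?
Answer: $\frac{39243}{29012} - \frac{\sqrt{198 + i \sqrt{7}}}{29012} \approx 1.3522 - 3.2404 \cdot 10^{-6} i$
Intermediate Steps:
$Y{\left(X \right)} = -5$ ($Y{\left(X \right)} = -6 + \frac{X}{X} = -6 + 1 = -5$)
$H{\left(M \right)} = \sqrt{-3 + M}$
$C{\left(L \right)} = \sqrt{L + i \sqrt{7}}$ ($C{\left(L \right)} = \sqrt{L + \sqrt{-3 - 4}} = \sqrt{L + \sqrt{-7}} = \sqrt{L + i \sqrt{7}}$)
$\frac{C{\left(198 \right)} - 39243}{-29007 + Y{\left(-36 \right)}} = \frac{\sqrt{198 + i \sqrt{7}} - 39243}{-29007 - 5} = \frac{-39243 + \sqrt{198 + i \sqrt{7}}}{-29012} = \left(-39243 + \sqrt{198 + i \sqrt{7}}\right) \left(- \frac{1}{29012}\right) = \frac{39243}{29012} - \frac{\sqrt{198 + i \sqrt{7}}}{29012}$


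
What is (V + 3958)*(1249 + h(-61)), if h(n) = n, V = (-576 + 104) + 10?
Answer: 4153248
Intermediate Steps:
V = -462 (V = -472 + 10 = -462)
(V + 3958)*(1249 + h(-61)) = (-462 + 3958)*(1249 - 61) = 3496*1188 = 4153248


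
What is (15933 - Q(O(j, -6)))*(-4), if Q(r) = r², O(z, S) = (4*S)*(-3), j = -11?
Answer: -42996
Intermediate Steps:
O(z, S) = -12*S
(15933 - Q(O(j, -6)))*(-4) = (15933 - (-12*(-6))²)*(-4) = (15933 - 1*72²)*(-4) = (15933 - 1*5184)*(-4) = (15933 - 5184)*(-4) = 10749*(-4) = -42996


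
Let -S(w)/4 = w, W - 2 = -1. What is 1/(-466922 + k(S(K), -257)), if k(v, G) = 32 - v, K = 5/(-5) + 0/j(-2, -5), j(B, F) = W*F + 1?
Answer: -1/466894 ≈ -2.1418e-6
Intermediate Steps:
W = 1 (W = 2 - 1 = 1)
j(B, F) = 1 + F (j(B, F) = 1*F + 1 = F + 1 = 1 + F)
K = -1 (K = 5/(-5) + 0/(1 - 5) = 5*(-1/5) + 0/(-4) = -1 + 0*(-1/4) = -1 + 0 = -1)
S(w) = -4*w
1/(-466922 + k(S(K), -257)) = 1/(-466922 + (32 - (-4)*(-1))) = 1/(-466922 + (32 - 1*4)) = 1/(-466922 + (32 - 4)) = 1/(-466922 + 28) = 1/(-466894) = -1/466894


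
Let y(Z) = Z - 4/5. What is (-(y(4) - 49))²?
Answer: 52441/25 ≈ 2097.6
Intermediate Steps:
y(Z) = -⅘ + Z (y(Z) = Z - 4/5 = Z - 1*⅘ = Z - ⅘ = -⅘ + Z)
(-(y(4) - 49))² = (-((-⅘ + 4) - 49))² = (-(16/5 - 49))² = (-1*(-229/5))² = (229/5)² = 52441/25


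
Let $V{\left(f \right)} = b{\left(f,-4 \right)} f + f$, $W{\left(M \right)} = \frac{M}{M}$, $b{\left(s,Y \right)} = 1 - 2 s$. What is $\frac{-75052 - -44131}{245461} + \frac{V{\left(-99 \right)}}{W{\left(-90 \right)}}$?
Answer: $- \frac{4860158721}{245461} \approx -19800.0$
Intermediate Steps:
$W{\left(M \right)} = 1$
$V{\left(f \right)} = f + f \left(1 - 2 f\right)$ ($V{\left(f \right)} = \left(1 - 2 f\right) f + f = f \left(1 - 2 f\right) + f = f + f \left(1 - 2 f\right)$)
$\frac{-75052 - -44131}{245461} + \frac{V{\left(-99 \right)}}{W{\left(-90 \right)}} = \frac{-75052 - -44131}{245461} + \frac{2 \left(-99\right) \left(1 - -99\right)}{1} = \left(-75052 + 44131\right) \frac{1}{245461} + 2 \left(-99\right) \left(1 + 99\right) 1 = \left(-30921\right) \frac{1}{245461} + 2 \left(-99\right) 100 \cdot 1 = - \frac{30921}{245461} - 19800 = - \frac{4860158721}{245461}$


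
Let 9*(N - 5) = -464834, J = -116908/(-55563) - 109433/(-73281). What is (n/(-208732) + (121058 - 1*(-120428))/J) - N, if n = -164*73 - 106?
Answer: 544699591513430158109/4586122031121846 ≈ 1.1877e+5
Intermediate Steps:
J = 4882520309/1357237401 (J = -116908*(-1/55563) - 109433*(-1/73281) = 116908/55563 + 109433/73281 = 4882520309/1357237401 ≈ 3.5974)
n = -12078 (n = -11972 - 106 = -12078)
N = -464789/9 (N = 5 + (⅑)*(-464834) = 5 - 464834/9 = -464789/9 ≈ -51643.)
(n/(-208732) + (121058 - 1*(-120428))/J) - N = (-12078/(-208732) + (121058 - 1*(-120428))/(4882520309/1357237401)) - 1*(-464789/9) = (-12078*(-1/208732) + (121058 + 120428)*(1357237401/4882520309)) + 464789/9 = (6039/104366 + 241486*(1357237401/4882520309)) + 464789/9 = (6039/104366 + 327753831017886/4882520309) + 464789/9 = 34206385813552836327/509569114569094 + 464789/9 = 544699591513430158109/4586122031121846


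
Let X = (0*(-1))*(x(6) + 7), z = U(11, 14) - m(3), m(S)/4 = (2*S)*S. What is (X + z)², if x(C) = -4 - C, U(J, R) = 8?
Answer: 4096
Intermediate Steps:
m(S) = 8*S² (m(S) = 4*((2*S)*S) = 4*(2*S²) = 8*S²)
z = -64 (z = 8 - 8*3² = 8 - 8*9 = 8 - 1*72 = 8 - 72 = -64)
X = 0 (X = (0*(-1))*((-4 - 1*6) + 7) = 0*((-4 - 6) + 7) = 0*(-10 + 7) = 0*(-3) = 0)
(X + z)² = (0 - 64)² = (-64)² = 4096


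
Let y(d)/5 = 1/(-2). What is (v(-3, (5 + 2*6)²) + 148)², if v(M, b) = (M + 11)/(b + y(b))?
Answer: 7194432400/328329 ≈ 21912.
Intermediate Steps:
y(d) = -5/2 (y(d) = 5/(-2) = 5*(-½) = -5/2)
v(M, b) = (11 + M)/(-5/2 + b) (v(M, b) = (M + 11)/(b - 5/2) = (11 + M)/(-5/2 + b))
(v(-3, (5 + 2*6)²) + 148)² = (2*(11 - 3)/(-5 + 2*(5 + 2*6)²) + 148)² = (2*8/(-5 + 2*(5 + 12)²) + 148)² = (2*8/(-5 + 2*17²) + 148)² = (2*8/(-5 + 2*289) + 148)² = (2*8/(-5 + 578) + 148)² = (2*8/573 + 148)² = (2*(1/573)*8 + 148)² = (16/573 + 148)² = (84820/573)² = 7194432400/328329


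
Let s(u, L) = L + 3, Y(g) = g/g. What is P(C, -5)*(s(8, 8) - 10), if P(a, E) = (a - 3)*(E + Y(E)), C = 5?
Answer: -8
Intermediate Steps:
Y(g) = 1
P(a, E) = (1 + E)*(-3 + a) (P(a, E) = (a - 3)*(E + 1) = (-3 + a)*(1 + E) = (1 + E)*(-3 + a))
s(u, L) = 3 + L
P(C, -5)*(s(8, 8) - 10) = (-3 + 5 - 3*(-5) - 5*5)*((3 + 8) - 10) = (-3 + 5 + 15 - 25)*(11 - 10) = -8*1 = -8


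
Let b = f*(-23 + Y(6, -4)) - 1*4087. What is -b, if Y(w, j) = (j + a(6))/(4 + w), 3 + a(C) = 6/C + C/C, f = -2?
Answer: 4040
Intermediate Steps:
a(C) = -2 + 6/C (a(C) = -3 + (6/C + C/C) = -3 + (6/C + 1) = -3 + (1 + 6/C) = -2 + 6/C)
Y(w, j) = (-1 + j)/(4 + w) (Y(w, j) = (j + (-2 + 6/6))/(4 + w) = (j + (-2 + 6*(1/6)))/(4 + w) = (j + (-2 + 1))/(4 + w) = (j - 1)/(4 + w) = (-1 + j)/(4 + w))
b = -4040 (b = -2*(-23 + (-1 - 4)/(4 + 6)) - 1*4087 = -2*(-23 - 5/10) - 4087 = -2*(-23 + (1/10)*(-5)) - 4087 = -2*(-23 - 1/2) - 4087 = -2*(-47/2) - 4087 = 47 - 4087 = -4040)
-b = -1*(-4040) = 4040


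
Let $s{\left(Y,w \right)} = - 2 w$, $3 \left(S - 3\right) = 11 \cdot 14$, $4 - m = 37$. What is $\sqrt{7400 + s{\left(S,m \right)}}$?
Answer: $\sqrt{7466} \approx 86.406$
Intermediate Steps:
$m = -33$ ($m = 4 - 37 = -33$)
$S = \frac{163}{3}$ ($S = 3 + \frac{11 \cdot 14}{3} = 3 + \frac{1}{3} \cdot 154 = 3 + \frac{154}{3} = \frac{163}{3} \approx 54.333$)
$\sqrt{7400 + s{\left(S,m \right)}} = \sqrt{7400 - -66} = \sqrt{7400 + 66} = \sqrt{7466}$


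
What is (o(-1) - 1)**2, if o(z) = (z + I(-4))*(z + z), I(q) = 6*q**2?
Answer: 36481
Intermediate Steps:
o(z) = 2*z*(96 + z) (o(z) = (z + 6*(-4)**2)*(z + z) = (z + 6*16)*(2*z) = (z + 96)*(2*z) = (96 + z)*(2*z) = 2*z*(96 + z))
(o(-1) - 1)**2 = (2*(-1)*(96 - 1) - 1)**2 = (2*(-1)*95 - 1)**2 = (-190 - 1)**2 = (-191)**2 = 36481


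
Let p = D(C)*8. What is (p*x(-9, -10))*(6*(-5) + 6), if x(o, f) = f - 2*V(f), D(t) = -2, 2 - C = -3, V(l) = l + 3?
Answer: 1536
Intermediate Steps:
V(l) = 3 + l
C = 5 (C = 2 - 1*(-3) = 2 + 3 = 5)
x(o, f) = -6 - f (x(o, f) = f - 2*(3 + f) = f + (-6 - 2*f) = -6 - f)
p = -16 (p = -2*8 = -16)
(p*x(-9, -10))*(6*(-5) + 6) = (-16*(-6 - 1*(-10)))*(6*(-5) + 6) = (-16*(-6 + 10))*(-30 + 6) = -16*4*(-24) = -64*(-24) = 1536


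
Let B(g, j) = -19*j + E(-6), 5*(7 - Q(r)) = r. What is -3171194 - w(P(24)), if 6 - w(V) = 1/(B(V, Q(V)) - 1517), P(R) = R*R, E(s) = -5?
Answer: -8463932795/2669 ≈ -3.1712e+6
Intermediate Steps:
P(R) = R²
Q(r) = 7 - r/5
B(g, j) = -5 - 19*j (B(g, j) = -19*j - 5 = -5 - 19*j)
w(V) = 6 - 1/(-1655 + 19*V/5) (w(V) = 6 - 1/((-5 - 19*(7 - V/5)) - 1517) = 6 - 1/((-5 + (-133 + 19*V/5)) - 1517) = 6 - 1/((-138 + 19*V/5) - 1517) = 6 - 1/(-1655 + 19*V/5))
-3171194 - w(P(24)) = -3171194 - (49655 - 114*24²)/(8275 - 19*24²) = -3171194 - (49655 - 114*576)/(8275 - 19*576) = -3171194 - (49655 - 65664)/(8275 - 10944) = -3171194 - (-16009)/(-2669) = -3171194 - (-1)*(-16009)/2669 = -3171194 - 1*16009/2669 = -3171194 - 16009/2669 = -8463932795/2669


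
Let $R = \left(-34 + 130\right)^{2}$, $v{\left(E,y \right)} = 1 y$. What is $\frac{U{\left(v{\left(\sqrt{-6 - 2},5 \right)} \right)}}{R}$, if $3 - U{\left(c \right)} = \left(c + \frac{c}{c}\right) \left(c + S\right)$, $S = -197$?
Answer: $\frac{385}{3072} \approx 0.12533$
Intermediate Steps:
$v{\left(E,y \right)} = y$
$R = 9216$ ($R = 96^{2} = 9216$)
$U{\left(c \right)} = 3 - \left(1 + c\right) \left(-197 + c\right)$ ($U{\left(c \right)} = 3 - \left(c + \frac{c}{c}\right) \left(c - 197\right) = 3 - \left(c + 1\right) \left(-197 + c\right) = 3 - \left(1 + c\right) \left(-197 + c\right)$)
$\frac{U{\left(v{\left(\sqrt{-6 - 2},5 \right)} \right)}}{R} = \frac{200 - 5^{2} + 196 \cdot 5}{9216} = \left(200 - 25 + 980\right) \frac{1}{9216} = 1155 \cdot \frac{1}{9216} = \frac{385}{3072}$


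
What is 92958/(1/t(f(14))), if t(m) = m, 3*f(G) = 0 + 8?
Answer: 247888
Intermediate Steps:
f(G) = 8/3 (f(G) = (0 + 8)/3 = (⅓)*8 = 8/3)
92958/(1/t(f(14))) = 92958/(1/(8/3)) = 92958/(3/8) = 92958*(8/3) = 247888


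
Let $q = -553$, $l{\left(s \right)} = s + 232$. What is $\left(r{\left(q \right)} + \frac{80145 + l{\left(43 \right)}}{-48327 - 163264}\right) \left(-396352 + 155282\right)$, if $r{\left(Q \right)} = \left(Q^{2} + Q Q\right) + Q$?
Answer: $- \frac{31169332236974650}{211591} \approx -1.4731 \cdot 10^{11}$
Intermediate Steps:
$l{\left(s \right)} = 232 + s$
$r{\left(Q \right)} = Q + 2 Q^{2}$ ($r{\left(Q \right)} = \left(Q^{2} + Q^{2}\right) + Q = 2 Q^{2} + Q = Q + 2 Q^{2}$)
$\left(r{\left(q \right)} + \frac{80145 + l{\left(43 \right)}}{-48327 - 163264}\right) \left(-396352 + 155282\right) = \left(- 553 \left(1 + 2 \left(-553\right)\right) + \frac{80145 + \left(232 + 43\right)}{-48327 - 163264}\right) \left(-396352 + 155282\right) = \left(- 553 \left(1 - 1106\right) + \frac{80145 + 275}{-211591}\right) \left(-241070\right) = \left(\left(-553\right) \left(-1105\right) + 80420 \left(- \frac{1}{211591}\right)\right) \left(-241070\right) = \left(611065 - \frac{80420}{211591}\right) \left(-241070\right) = \frac{129295773995}{211591} \left(-241070\right) = - \frac{31169332236974650}{211591}$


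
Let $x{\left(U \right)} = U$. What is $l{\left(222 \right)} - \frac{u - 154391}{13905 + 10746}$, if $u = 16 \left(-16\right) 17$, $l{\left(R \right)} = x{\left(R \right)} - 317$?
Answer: $- \frac{2183102}{24651} \approx -88.56$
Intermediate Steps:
$l{\left(R \right)} = -317 + R$ ($l{\left(R \right)} = R - 317 = -317 + R$)
$u = -4352$ ($u = \left(-256\right) 17 = -4352$)
$l{\left(222 \right)} - \frac{u - 154391}{13905 + 10746} = \left(-317 + 222\right) - \frac{-4352 - 154391}{13905 + 10746} = -95 - \frac{-4352 - 154391}{24651} = -95 - \left(-158743\right) \frac{1}{24651} = -95 - - \frac{158743}{24651} = -95 + \frac{158743}{24651} = - \frac{2183102}{24651}$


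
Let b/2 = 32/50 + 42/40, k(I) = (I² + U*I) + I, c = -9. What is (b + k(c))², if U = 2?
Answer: 8231161/2500 ≈ 3292.5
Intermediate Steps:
k(I) = I² + 3*I (k(I) = (I² + 2*I) + I = I² + 3*I)
b = 169/50 (b = 2*(32/50 + 42/40) = 2*(32*(1/50) + 42*(1/40)) = 2*(16/25 + 21/20) = 2*(169/100) = 169/50 ≈ 3.3800)
(b + k(c))² = (169/50 - 9*(3 - 9))² = (169/50 - 9*(-6))² = (169/50 + 54)² = (2869/50)² = 8231161/2500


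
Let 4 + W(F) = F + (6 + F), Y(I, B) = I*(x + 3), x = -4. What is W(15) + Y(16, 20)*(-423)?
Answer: 6800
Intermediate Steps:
Y(I, B) = -I (Y(I, B) = I*(-4 + 3) = I*(-1) = -I)
W(F) = 2 + 2*F (W(F) = -4 + (F + (6 + F)) = -4 + (6 + 2*F) = 2 + 2*F)
W(15) + Y(16, 20)*(-423) = (2 + 2*15) - 1*16*(-423) = (2 + 30) - 16*(-423) = 32 + 6768 = 6800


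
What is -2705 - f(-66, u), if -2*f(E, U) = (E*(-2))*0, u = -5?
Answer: -2705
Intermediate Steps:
f(E, U) = 0 (f(E, U) = -E*(-2)*0/2 = -(-2*E)*0/2 = -1/2*0 = 0)
-2705 - f(-66, u) = -2705 - 1*0 = -2705 + 0 = -2705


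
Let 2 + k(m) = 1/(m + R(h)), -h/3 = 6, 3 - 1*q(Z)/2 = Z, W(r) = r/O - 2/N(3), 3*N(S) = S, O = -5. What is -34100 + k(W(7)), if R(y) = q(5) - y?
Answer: -1807401/53 ≈ -34102.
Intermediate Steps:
N(S) = S/3
W(r) = -2 - r/5 (W(r) = r/(-5) - 2/1 = r*(-⅕) - 2/1 = -r/5 - 2*1 = -r/5 - 2 = -2 - r/5)
q(Z) = 6 - 2*Z
h = -18 (h = -3*6 = -18)
R(y) = -4 - y (R(y) = (6 - 2*5) - y = (6 - 10) - y = -4 - y)
k(m) = -2 + 1/(14 + m) (k(m) = -2 + 1/(m + (-4 - 1*(-18))) = -2 + 1/(m + (-4 + 18)) = -2 + 1/(m + 14) = -2 + 1/(14 + m))
-34100 + k(W(7)) = -34100 + (-27 - 2*(-2 - ⅕*7))/(14 + (-2 - ⅕*7)) = -34100 + (-27 - 2*(-2 - 7/5))/(14 + (-2 - 7/5)) = -34100 + (-27 - 2*(-17/5))/(14 - 17/5) = -34100 + (-27 + 34/5)/(53/5) = -34100 + (5/53)*(-101/5) = -34100 - 101/53 = -1807401/53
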